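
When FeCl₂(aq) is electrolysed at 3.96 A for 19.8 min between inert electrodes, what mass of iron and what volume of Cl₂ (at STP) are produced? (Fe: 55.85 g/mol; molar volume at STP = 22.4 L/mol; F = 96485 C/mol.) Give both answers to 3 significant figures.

1.36 g Fe; 0.546 L Cl₂

Q = 3.96 × 1188 = 4704 C; n(e⁻) = 4704 / 96485 = 0.04875 mol
Cathode: Fe²⁺ + 2e⁻ → Fe → n(Fe) = 0.04875/2 = 0.02438 mol → 1.36 g
Anode: 2Cl⁻ → Cl₂ + 2e⁻ → n(Cl₂) = 0.04875/2 = 0.02438 mol → 0.546 L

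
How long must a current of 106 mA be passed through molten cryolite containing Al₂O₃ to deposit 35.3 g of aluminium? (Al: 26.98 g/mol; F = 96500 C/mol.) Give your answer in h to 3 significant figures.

n(Al) = 35.3 / 26.98 = 1.308 mol
Al³⁺ + 3e⁻ → Al, so n(e⁻) = 3 × 1.308 = 3.924 mol
Q = 3.924 × 96500 = 3.787×10^5 C
t = Q / I = 3.787×10^5 / 0.106 = 3.573×10^6 s = 993 h

993 h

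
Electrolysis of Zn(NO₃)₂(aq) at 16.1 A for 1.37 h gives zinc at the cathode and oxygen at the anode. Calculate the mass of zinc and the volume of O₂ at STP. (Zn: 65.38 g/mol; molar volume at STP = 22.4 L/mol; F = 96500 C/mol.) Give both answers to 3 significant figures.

26.9 g Zn; 4.61 L O₂

Q = 16.1 × 4932 = 79410 C; n(e⁻) = 79410 / 96500 = 0.8229 mol
Cathode: Zn²⁺ + 2e⁻ → Zn → n(Zn) = 0.8229/2 = 0.4115 mol → 26.9 g
Anode: 2H₂O → O₂ + 4H⁺ + 4e⁻ → n(O₂) = 0.8229/4 = 0.2057 mol → 4.61 L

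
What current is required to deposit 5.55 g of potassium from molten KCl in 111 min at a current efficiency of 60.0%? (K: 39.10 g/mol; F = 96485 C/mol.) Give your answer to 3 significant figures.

3.43 A

n(K) = 5.55 / 39.10 = 0.1419 mol
K⁺ + e⁻ → K, so n(e⁻) = 0.1419 mol
Q = 0.1419 × 96485 / 0.600 = 22820 C
I = Q / t = 22820 / 6660 s = 3.43 A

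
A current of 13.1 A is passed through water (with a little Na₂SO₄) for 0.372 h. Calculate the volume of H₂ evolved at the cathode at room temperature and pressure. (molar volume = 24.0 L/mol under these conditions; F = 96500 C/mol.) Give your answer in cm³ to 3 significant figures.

2180 cm³

Charge passed = 13.1 × 1339.2 = 17540 C
n(e⁻) = 17540 / 96500 = 0.1818 mol
2H⁺ + 2e⁻ → H₂, so n(H₂) = 0.1818 / 2 = 0.09090 mol
V = 0.09090 × 24.0 = 2.182 L
= 2180 cm³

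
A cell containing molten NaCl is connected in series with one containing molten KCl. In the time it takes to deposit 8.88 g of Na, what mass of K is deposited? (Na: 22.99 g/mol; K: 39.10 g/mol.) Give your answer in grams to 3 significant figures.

15.1 g

n(Na) = 8.88 / 22.99 = 0.3863 mol
Na⁺ + e⁻ → Na, so n(e⁻) = 0.3863 mol
The cells are in series, so the same charge (and hence the same n(e⁻) = 0.3863 mol) passes through both.
K⁺ + e⁻ → K, so n(K) = 0.3863 mol
m(K) = 0.3863 × 39.10 = 15.1 g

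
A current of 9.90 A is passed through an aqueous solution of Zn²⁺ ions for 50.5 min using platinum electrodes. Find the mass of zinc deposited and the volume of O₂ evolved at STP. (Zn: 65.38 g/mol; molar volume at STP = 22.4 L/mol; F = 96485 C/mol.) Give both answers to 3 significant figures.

Q = 9.90 × 3030 = 30000 C; n(e⁻) = 30000 / 96485 = 0.3109 mol
Cathode: Zn²⁺ + 2e⁻ → Zn → n(Zn) = 0.3109/2 = 0.1555 mol → 10.2 g
Anode: 2H₂O → O₂ + 4H⁺ + 4e⁻ → n(O₂) = 0.3109/4 = 0.07773 mol → 1.74 L

10.2 g Zn; 1.74 L O₂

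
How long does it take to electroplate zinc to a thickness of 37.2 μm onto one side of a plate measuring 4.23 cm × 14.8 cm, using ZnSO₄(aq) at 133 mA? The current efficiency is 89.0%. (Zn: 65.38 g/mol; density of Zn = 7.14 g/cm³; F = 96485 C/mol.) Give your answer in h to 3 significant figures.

11.5 h

Plated area = 4.23 × 14.8 = 62.60 cm²
Volume = 62.60 × 37.2×10⁻⁴ cm = 0.2329 cm³
m(Zn) = 0.2329 × 7.14 = 1.663 g
n(Zn) = 1.663 / 65.38 = 0.02544 mol; n(e⁻) = 2 × 0.02544 = 0.05088 mol
Q = 0.05088 × 96485 / 0.890 = 5516 C
t = 5516 / 0.133 = 41470 s = 11.5 h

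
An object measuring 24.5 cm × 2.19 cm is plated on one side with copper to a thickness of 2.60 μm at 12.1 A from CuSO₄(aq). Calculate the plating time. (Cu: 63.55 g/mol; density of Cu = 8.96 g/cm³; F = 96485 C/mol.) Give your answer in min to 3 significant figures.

0.523 min

Plated area = 24.5 × 2.19 = 53.66 cm²
Volume = 53.66 × 2.60×10⁻⁴ cm = 0.01395 cm³
m(Cu) = 0.01395 × 8.96 = 0.1250 g
n(Cu) = 0.1250 / 63.55 = 0.001967 mol; n(e⁻) = 2 × 0.001967 = 0.003934 mol
Q = 0.003934 × 96485 = 379.6 C
t = 379.6 / 12.1 = 31.37 s = 0.523 min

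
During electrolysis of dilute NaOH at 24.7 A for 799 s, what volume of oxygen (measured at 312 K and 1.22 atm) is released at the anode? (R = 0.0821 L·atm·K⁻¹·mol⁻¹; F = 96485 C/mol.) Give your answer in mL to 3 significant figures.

1070 mL

Q = It = 24.7 × 799 = 19740 C
Moles of electrons = 19740 / 96485 = 0.2046 mol
2H₂O → O₂ + 4H⁺ + 4e⁻, so n(O₂) = 0.2046 / 4 = 0.05115 mol
V = nRT/P = 0.05115 × 0.0821 × 312 / 1.22 = 1.074 L
= 1070 mL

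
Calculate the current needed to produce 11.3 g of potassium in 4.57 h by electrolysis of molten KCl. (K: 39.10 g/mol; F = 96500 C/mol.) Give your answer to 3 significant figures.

1.70 A

n(K) = 11.3 / 39.10 = 0.2890 mol
K⁺ + e⁻ → K, so n(e⁻) = 0.2890 mol
Q = 0.2890 × 96500 = 27890 C
I = Q / t = 27890 / 16452 s = 1.70 A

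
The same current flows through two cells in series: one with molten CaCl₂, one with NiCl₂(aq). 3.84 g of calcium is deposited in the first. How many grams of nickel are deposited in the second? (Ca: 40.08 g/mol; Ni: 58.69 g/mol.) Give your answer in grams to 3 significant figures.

5.62 g

n(Ca) = 3.84 / 40.08 = 0.09581 mol
Ca²⁺ + 2e⁻ → Ca, so n(e⁻) = 2 × 0.09581 = 0.1916 mol
In series, the same 0.1916 mol of electrons flows through the second cell.
Ni²⁺ + 2e⁻ → Ni, so n(Ni) = 0.1916 / 2 = 0.09580 mol
m(Ni) = 0.09580 × 58.69 = 5.62 g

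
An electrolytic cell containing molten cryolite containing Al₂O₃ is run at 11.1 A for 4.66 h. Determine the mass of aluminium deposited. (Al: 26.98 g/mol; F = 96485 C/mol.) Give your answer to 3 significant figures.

17.4 g

Q = 11.1 A × 16776 s = 1.862×10^5 C
n(e⁻) = 1.862×10^5 / 96485 = 1.930 mol
Al³⁺ + 3e⁻ → Al, so n(Al) = 1.930 / 3 = 0.6433 mol
m = 0.6433 × 26.98 = 17.4 g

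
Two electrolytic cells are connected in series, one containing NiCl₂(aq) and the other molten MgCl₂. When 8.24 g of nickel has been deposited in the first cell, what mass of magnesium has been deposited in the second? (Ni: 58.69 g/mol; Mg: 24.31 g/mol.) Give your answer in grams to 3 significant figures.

3.41 g

n(Ni) = 8.24 / 58.69 = 0.1404 mol
Ni²⁺ + 2e⁻ → Ni, so n(e⁻) = 2 × 0.1404 = 0.2808 mol
In series, the same 0.2808 mol of electrons flows through the second cell.
Mg²⁺ + 2e⁻ → Mg, so n(Mg) = 0.2808 / 2 = 0.1404 mol
m(Mg) = 0.1404 × 24.31 = 3.41 g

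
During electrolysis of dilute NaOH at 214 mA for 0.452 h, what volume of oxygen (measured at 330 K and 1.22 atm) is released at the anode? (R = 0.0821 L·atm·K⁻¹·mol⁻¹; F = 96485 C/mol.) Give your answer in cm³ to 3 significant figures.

20.0 cm³

Q = 0.214 A × 1627.2 s = 348.2 C
n(e⁻) = 348.2 / 96485 = 0.003609 mol
2H₂O → O₂ + 4H⁺ + 4e⁻, so n(O₂) = 0.003609 / 4 = 9.023×10^-4 mol
V = nRT/P = 9.023×10^-4 × 0.0821 × 330 / 1.22 = 0.02004 L
= 20.0 cm³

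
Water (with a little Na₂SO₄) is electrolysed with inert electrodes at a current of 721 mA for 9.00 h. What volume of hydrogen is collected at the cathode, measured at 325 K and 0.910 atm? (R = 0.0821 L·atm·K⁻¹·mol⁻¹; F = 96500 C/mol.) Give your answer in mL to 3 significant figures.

Q = 0.721 A × 32400 s = 23360 C
Moles of electrons = 23360 / 96500 = 0.2421 mol
2H⁺ + 2e⁻ → H₂, so n(H₂) = 0.2421 / 2 = 0.1211 mol
V = nRT/P = 0.1211 × 0.0821 × 325 / 0.910 = 3.551 L
= 3550 mL

3550 mL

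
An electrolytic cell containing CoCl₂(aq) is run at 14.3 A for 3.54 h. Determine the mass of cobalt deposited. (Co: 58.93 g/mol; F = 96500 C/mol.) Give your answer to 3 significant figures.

Q = It = 14.3 × 12744 = 1.822×10^5 C
n(e⁻) = Q/F = 1.822×10^5/96500 = 1.888 mol
Co²⁺ + 2e⁻ → Co, so n(Co) = 1.888 / 2 = 0.9440 mol
m = 0.9440 × 58.93 = 55.6 g

55.6 g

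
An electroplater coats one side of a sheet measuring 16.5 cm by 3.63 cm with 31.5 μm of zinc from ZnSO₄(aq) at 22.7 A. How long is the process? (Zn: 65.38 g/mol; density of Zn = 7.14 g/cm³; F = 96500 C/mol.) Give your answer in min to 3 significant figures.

Plated area = 16.5 × 3.63 = 59.90 cm²
Volume = 59.90 × 31.5×10⁻⁴ cm = 0.1887 cm³
m(Zn) = 0.1887 × 7.14 = 1.347 g
n(Zn) = 1.347 / 65.38 = 0.02060 mol; n(e⁻) = 2 × 0.02060 = 0.04120 mol
Q = 0.04120 × 96500 = 3976 C
t = 3976 / 22.7 = 175.2 s = 2.92 min

2.92 min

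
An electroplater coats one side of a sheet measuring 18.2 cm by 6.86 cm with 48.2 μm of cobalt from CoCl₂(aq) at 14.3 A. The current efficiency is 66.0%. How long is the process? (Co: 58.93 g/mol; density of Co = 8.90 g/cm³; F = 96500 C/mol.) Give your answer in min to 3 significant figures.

31.0 min

Plated area = 18.2 × 6.86 = 124.9 cm²
Volume = 124.9 × 48.2×10⁻⁴ cm = 0.6020 cm³
m(Co) = 0.6020 × 8.90 = 5.358 g
n(Co) = 5.358 / 58.93 = 0.09092 mol; n(e⁻) = 2 × 0.09092 = 0.1818 mol
Q = 0.1818 × 96500 / 0.660 = 26580 C
t = 26580 / 14.3 = 1859 s = 31.0 min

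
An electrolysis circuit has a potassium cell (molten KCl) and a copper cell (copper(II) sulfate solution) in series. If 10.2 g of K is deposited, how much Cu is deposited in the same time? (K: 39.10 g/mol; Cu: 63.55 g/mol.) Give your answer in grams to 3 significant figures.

8.29 g

n(K) = 10.2 / 39.10 = 0.2609 mol
K⁺ + e⁻ → K, so n(e⁻) = 0.2609 mol
Same current for the same time ⇒ same n(e⁻) = 0.2609 mol in both cells.
Cu²⁺ + 2e⁻ → Cu, so n(Cu) = 0.2609 / 2 = 0.1305 mol
m(Cu) = 0.1305 × 63.55 = 8.29 g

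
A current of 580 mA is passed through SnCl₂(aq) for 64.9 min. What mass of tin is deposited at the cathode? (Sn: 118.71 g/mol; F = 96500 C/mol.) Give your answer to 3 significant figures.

Q = 0.580 A × 3894 s = 2259 C
n(e⁻) = Q/F = 2259/96500 = 0.02341 mol
Sn²⁺ + 2e⁻ → Sn, so n(Sn) = 0.02341 / 2 = 0.01171 mol
m = 0.01171 × 118.71 = 1.39 g

1.39 g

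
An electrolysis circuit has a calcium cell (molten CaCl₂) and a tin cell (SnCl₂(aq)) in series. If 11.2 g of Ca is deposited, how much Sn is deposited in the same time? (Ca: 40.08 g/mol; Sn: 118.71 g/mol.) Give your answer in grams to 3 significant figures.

33.2 g

n(Ca) = 11.2 / 40.08 = 0.2794 mol
Ca²⁺ + 2e⁻ → Ca, so n(e⁻) = 2 × 0.2794 = 0.5588 mol
Since the cells are in series, n(e⁻) in the Sn cell is also 0.5588 mol.
Sn²⁺ + 2e⁻ → Sn, so n(Sn) = 0.5588 / 2 = 0.2794 mol
m(Sn) = 0.2794 × 118.71 = 33.2 g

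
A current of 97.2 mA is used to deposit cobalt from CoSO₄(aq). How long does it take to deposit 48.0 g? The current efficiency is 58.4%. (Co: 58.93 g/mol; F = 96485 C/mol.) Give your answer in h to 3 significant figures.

n(Co) = 48.0 / 58.93 = 0.8145 mol
Co²⁺ + 2e⁻ → Co, so n(e⁻) = 2 × 0.8145 = 1.629 mol
Q = 1.629 × 96485 / 0.584 = 2.691×10^5 C
t = Q / I = 2.691×10^5 / 0.0972 = 2.769×10^6 s = 769 h

769 h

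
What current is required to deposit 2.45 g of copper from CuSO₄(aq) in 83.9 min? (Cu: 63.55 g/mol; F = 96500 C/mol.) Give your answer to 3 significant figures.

n(Cu) = 2.45 / 63.55 = 0.03855 mol
Cu²⁺ + 2e⁻ → Cu, so n(e⁻) = 2 × 0.03855 = 0.07710 mol
Q = 0.07710 × 96500 = 7440 C
I = Q / t = 7440 / 5034 s = 1.48 A

1.48 A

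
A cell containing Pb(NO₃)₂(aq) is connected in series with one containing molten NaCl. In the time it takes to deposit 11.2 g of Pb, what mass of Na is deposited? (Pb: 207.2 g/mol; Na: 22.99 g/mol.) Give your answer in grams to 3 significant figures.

2.49 g

n(Pb) = 11.2 / 207.2 = 0.05405 mol
Pb²⁺ + 2e⁻ → Pb, so n(e⁻) = 2 × 0.05405 = 0.1081 mol
In series, the same 0.1081 mol of electrons flows through the second cell.
Na⁺ + e⁻ → Na, so n(Na) = 0.1081 mol
m(Na) = 0.1081 × 22.99 = 2.49 g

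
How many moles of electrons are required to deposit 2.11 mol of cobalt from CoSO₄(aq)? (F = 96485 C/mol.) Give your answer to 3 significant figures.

Co²⁺ + 2e⁻ → Co, so n(e⁻) = 2 × 2.11 = 4.220 mol

4.22 mol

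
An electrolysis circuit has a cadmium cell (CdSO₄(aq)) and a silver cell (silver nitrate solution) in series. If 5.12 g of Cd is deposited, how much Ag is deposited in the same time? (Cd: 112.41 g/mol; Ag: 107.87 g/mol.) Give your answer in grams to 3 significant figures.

9.83 g

n(Cd) = 5.12 / 112.41 = 0.04555 mol
Cd²⁺ + 2e⁻ → Cd, so n(e⁻) = 2 × 0.04555 = 0.09110 mol
The cells are in series, so the same charge (and hence the same n(e⁻) = 0.09110 mol) passes through both.
Ag⁺ + e⁻ → Ag, so n(Ag) = 0.09110 mol
m(Ag) = 0.09110 × 107.87 = 9.83 g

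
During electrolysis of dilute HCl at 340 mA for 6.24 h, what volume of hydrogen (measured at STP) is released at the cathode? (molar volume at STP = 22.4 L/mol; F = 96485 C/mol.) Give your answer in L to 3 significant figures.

Q = It = 0.340 × 22464 = 7638 C
n(e⁻) = Q/F = 7638/96485 = 0.07916 mol
2H⁺ + 2e⁻ → H₂, so n(H₂) = 0.07916 / 2 = 0.03958 mol
V = 0.03958 × 22.4 = 0.8866 L

0.887 L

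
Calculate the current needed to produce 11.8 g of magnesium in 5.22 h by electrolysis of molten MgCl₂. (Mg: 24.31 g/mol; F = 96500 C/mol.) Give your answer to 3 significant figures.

n(Mg) = 11.8 / 24.31 = 0.4854 mol
Mg²⁺ + 2e⁻ → Mg, so n(e⁻) = 2 × 0.4854 = 0.9708 mol
Q = 0.9708 × 96500 = 93680 C
I = Q / t = 93680 / 18792 s = 4.99 A

4.99 A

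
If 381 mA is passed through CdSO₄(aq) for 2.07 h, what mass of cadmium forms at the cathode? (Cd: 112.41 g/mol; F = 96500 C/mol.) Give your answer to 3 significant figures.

Q = 0.381 A × 7452 s = 2839 C
n(e⁻) = 2839 / 96500 = 0.02942 mol
Cd²⁺ + 2e⁻ → Cd, so n(Cd) = 0.02942 / 2 = 0.01471 mol
m = 0.01471 × 112.41 = 1.65 g

1.65 g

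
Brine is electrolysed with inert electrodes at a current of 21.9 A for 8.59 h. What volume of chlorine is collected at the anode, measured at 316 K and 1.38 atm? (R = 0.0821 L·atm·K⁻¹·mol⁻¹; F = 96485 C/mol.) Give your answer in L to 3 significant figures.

Q = It = 21.9 × 30924 = 6.772×10^5 C
Moles of electrons = 6.772×10^5 / 96485 = 7.019 mol
2Cl⁻ → Cl₂ + 2e⁻, so n(Cl₂) = 7.019 / 2 = 3.510 mol
V = nRT/P = 3.510 × 0.0821 × 316 / 1.38 = 65.99 L

66.0 L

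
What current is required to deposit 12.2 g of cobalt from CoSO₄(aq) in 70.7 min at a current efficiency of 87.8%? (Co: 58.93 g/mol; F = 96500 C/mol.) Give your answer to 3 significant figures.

n(Co) = 12.2 / 58.93 = 0.2070 mol
Co²⁺ + 2e⁻ → Co, so n(e⁻) = 2 × 0.2070 = 0.4140 mol
Q = 0.4140 × 96500 / 0.878 = 45500 C
I = Q / t = 45500 / 4242 s = 10.7 A

10.7 A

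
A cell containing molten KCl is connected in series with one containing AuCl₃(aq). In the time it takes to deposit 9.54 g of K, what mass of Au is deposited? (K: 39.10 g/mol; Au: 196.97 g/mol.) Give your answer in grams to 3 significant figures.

16.0 g

n(K) = 9.54 / 39.10 = 0.2440 mol
K⁺ + e⁻ → K, so n(e⁻) = 0.2440 mol
Since the cells are in series, n(e⁻) in the Au cell is also 0.2440 mol.
Au³⁺ + 3e⁻ → Au, so n(Au) = 0.2440 / 3 = 0.08133 mol
m(Au) = 0.08133 × 196.97 = 16.0 g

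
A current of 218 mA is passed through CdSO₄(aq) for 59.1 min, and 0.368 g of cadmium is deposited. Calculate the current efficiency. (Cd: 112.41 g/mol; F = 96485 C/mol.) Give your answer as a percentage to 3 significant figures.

Q = 0.218 × 3546 = 773.0 C
n(e⁻) = 773.0 / 96485 = 0.008012 mol
Cd²⁺ + 2e⁻ → Cd, so theoretical n(Cd) = 0.004006 mol → 0.4503 g
Efficiency = 0.368 / 0.4503 = 0.8172 = 81.7%

81.7%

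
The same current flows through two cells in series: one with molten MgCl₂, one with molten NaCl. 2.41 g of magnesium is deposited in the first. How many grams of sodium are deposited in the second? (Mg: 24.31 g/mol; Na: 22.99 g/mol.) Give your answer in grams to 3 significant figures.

n(Mg) = 2.41 / 24.31 = 0.09914 mol
Mg²⁺ + 2e⁻ → Mg, so n(e⁻) = 2 × 0.09914 = 0.1983 mol
The cells are in series, so the same charge (and hence the same n(e⁻) = 0.1983 mol) passes through both.
Na⁺ + e⁻ → Na, so n(Na) = 0.1983 mol
m(Na) = 0.1983 × 22.99 = 4.56 g

4.56 g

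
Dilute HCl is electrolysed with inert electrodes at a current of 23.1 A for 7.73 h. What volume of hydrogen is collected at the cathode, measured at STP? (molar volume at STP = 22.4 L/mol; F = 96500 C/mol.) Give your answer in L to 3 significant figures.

Charge passed = 23.1 × 27828 = 6.428×10^5 C
Moles of electrons = 6.428×10^5 / 96500 = 6.661 mol
2H⁺ + 2e⁻ → H₂, so n(H₂) = 6.661 / 2 = 3.331 mol
V = 3.331 × 22.4 = 74.61 L

74.6 L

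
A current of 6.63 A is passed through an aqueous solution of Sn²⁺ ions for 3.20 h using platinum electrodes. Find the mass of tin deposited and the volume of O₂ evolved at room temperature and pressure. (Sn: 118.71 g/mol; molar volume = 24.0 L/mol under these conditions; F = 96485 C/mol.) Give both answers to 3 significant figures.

Q = 6.63 × 11520 = 76380 C; n(e⁻) = 76380 / 96485 = 0.7916 mol
Cathode: Sn²⁺ + 2e⁻ → Sn → n(Sn) = 0.7916/2 = 0.3958 mol → 47.0 g
Anode: 2H₂O → O₂ + 4H⁺ + 4e⁻ → n(O₂) = 0.7916/4 = 0.1979 mol → 4.75 L

47.0 g Sn; 4.75 L O₂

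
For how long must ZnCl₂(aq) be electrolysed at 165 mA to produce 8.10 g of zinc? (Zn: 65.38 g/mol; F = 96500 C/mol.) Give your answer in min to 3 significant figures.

n(Zn) = 8.10 / 65.38 = 0.1239 mol
Zn²⁺ + 2e⁻ → Zn, so n(e⁻) = 2 × 0.1239 = 0.2478 mol
Q = 0.2478 × 96500 = 23910 C
t = Q / I = 23910 / 0.165 = 1.449×10^5 s = 2420 min

2420 min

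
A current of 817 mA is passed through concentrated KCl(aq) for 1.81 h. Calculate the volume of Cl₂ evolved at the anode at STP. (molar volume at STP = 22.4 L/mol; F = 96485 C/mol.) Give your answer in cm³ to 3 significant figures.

Q = It = 0.817 × 6516 = 5324 C
n(e⁻) = Q/F = 5324/96485 = 0.05518 mol
2Cl⁻ → Cl₂ + 2e⁻, so n(Cl₂) = 0.05518 / 2 = 0.02759 mol
V = 0.02759 × 22.4 = 0.6180 L
= 618 cm³

618 cm³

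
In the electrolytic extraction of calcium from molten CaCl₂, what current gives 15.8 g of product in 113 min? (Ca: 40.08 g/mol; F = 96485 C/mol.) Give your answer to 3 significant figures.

11.2 A

n(Ca) = 15.8 / 40.08 = 0.3942 mol
Ca²⁺ + 2e⁻ → Ca, so n(e⁻) = 2 × 0.3942 = 0.7884 mol
Q = 0.7884 × 96485 = 76070 C
I = Q / t = 76070 / 6780 s = 11.2 A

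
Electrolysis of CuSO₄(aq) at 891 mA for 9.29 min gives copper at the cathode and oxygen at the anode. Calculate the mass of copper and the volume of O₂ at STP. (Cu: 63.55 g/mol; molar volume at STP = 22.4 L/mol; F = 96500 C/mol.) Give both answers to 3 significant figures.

Q = 0.891 × 557.4 = 496.6 C; n(e⁻) = 496.6 / 96500 = 0.005146 mol
Cathode: Cu²⁺ + 2e⁻ → Cu → n(Cu) = 0.005146/2 = 0.002573 mol → 0.164 g
Anode: 2H₂O → O₂ + 4H⁺ + 4e⁻ → n(O₂) = 0.005146/4 = 0.001287 mol → 0.0288 L

0.164 g Cu; 0.0288 L O₂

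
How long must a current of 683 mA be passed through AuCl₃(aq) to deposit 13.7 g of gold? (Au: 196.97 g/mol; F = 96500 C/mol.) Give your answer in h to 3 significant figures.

n(Au) = 13.7 / 196.97 = 0.06955 mol
Au³⁺ + 3e⁻ → Au, so n(e⁻) = 3 × 0.06955 = 0.2087 mol
Q = 0.2087 × 96500 = 20140 C
t = Q / I = 20140 / 0.683 = 29490 s = 8.19 h

8.19 h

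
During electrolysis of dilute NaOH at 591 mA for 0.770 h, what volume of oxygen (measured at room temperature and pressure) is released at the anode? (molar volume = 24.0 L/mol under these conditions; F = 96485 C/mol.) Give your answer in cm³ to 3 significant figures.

Charge passed = 0.591 × 2772 = 1638 C
n(e⁻) = 1638 / 96485 = 0.01698 mol
2H₂O → O₂ + 4H⁺ + 4e⁻, so n(O₂) = 0.01698 / 4 = 0.004245 mol
V = 0.004245 × 24.0 = 0.1019 L
= 102 cm³

102 cm³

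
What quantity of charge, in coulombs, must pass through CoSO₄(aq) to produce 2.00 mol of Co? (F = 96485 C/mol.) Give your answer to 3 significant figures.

3.86×10^5 C

Co²⁺ + 2e⁻ → Co, so n(e⁻) = 2 × 2.00 = 4.000 mol
Q = 4.000 × 96485 = 3.859×10^5 C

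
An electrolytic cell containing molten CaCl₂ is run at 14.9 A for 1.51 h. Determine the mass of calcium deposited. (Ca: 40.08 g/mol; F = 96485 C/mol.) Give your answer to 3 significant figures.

Q = 14.9 A × 5436 s = 81000 C
n(e⁻) = 81000 / 96485 = 0.8395 mol
Ca²⁺ + 2e⁻ → Ca, so n(Ca) = 0.8395 / 2 = 0.4198 mol
m = 0.4198 × 40.08 = 16.8 g

16.8 g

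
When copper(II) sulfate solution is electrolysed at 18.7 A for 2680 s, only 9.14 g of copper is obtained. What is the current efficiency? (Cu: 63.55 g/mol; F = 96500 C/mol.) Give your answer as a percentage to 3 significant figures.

Q = 18.7 × 2680 = 50120 C
n(e⁻) = 50120 / 96500 = 0.5194 mol
Cu²⁺ + 2e⁻ → Cu, so theoretical n(Cu) = 0.2597 mol → 16.50 g
Efficiency = 9.14 / 16.50 = 0.5539 = 55.4%

55.4%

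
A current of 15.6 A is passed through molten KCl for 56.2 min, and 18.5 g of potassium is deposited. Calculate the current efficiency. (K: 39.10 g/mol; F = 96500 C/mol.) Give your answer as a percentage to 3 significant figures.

Q = 15.6 × 3372 = 52600 C
n(e⁻) = 52600 / 96500 = 0.5451 mol
K⁺ + e⁻ → K, so theoretical n(K) = 0.5451 mol → 21.31 g
Efficiency = 18.5 / 21.31 = 0.8681 = 86.8%

86.8%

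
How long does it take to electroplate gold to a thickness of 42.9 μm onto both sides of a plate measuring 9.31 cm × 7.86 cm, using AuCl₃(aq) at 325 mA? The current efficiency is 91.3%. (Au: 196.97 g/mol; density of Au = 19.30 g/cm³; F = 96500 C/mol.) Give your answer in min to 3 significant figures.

1000 min

Plated area = 2 × 9.31 × 7.86 = 146.4 cm²
Volume = 146.4 × 42.9×10⁻⁴ cm = 0.6281 cm³
m(Au) = 0.6281 × 19.30 = 12.12 g
n(Au) = 12.12 / 196.97 = 0.06153 mol; n(e⁻) = 3 × 0.06153 = 0.1846 mol
Q = 0.1846 × 96500 / 0.913 = 19510 C
t = 19510 / 0.325 = 60030 s = 1000 min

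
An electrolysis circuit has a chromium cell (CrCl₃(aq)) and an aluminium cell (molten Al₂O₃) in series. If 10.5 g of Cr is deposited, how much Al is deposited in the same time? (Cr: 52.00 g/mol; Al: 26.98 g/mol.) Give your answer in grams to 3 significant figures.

n(Cr) = 10.5 / 52.00 = 0.2019 mol
Cr³⁺ + 3e⁻ → Cr, so n(e⁻) = 3 × 0.2019 = 0.6057 mol
Same current for the same time ⇒ same n(e⁻) = 0.6057 mol in both cells.
Al³⁺ + 3e⁻ → Al, so n(Al) = 0.6057 / 3 = 0.2019 mol
m(Al) = 0.2019 × 26.98 = 5.45 g

5.45 g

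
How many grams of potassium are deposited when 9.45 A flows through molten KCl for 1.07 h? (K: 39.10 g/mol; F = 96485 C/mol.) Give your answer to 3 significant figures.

14.8 g

Q = 9.45 A × 3852 s = 36400 C
n(e⁻) = 36400 / 96485 = 0.3773 mol
K⁺ + e⁻ → K, so n(K) = 0.3773 mol
m = 0.3773 × 39.10 = 14.8 g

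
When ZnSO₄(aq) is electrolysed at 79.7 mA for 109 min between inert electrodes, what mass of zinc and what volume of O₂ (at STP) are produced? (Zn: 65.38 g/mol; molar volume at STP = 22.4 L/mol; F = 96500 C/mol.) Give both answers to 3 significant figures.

Q = 0.0797 × 6540 = 521.2 C; n(e⁻) = 521.2 / 96500 = 0.005401 mol
Cathode: Zn²⁺ + 2e⁻ → Zn → n(Zn) = 0.005401/2 = 0.002701 mol → 0.177 g
Anode: 2H₂O → O₂ + 4H⁺ + 4e⁻ → n(O₂) = 0.005401/4 = 0.001350 mol → 0.0302 L

0.177 g Zn; 0.0302 L O₂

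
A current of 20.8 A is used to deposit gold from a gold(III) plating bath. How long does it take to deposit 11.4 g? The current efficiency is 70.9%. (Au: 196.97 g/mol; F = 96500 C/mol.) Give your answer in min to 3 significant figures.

18.9 min

n(Au) = 11.4 / 196.97 = 0.05788 mol
Au³⁺ + 3e⁻ → Au, so n(e⁻) = 3 × 0.05788 = 0.1736 mol
Q = 0.1736 × 96500 / 0.709 = 23630 C
t = Q / I = 23630 / 20.8 = 1136 s = 18.9 min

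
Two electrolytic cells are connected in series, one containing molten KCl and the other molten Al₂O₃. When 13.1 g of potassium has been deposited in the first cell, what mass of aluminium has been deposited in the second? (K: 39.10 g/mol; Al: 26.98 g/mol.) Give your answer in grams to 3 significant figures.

n(K) = 13.1 / 39.10 = 0.3350 mol
K⁺ + e⁻ → K, so n(e⁻) = 0.3350 mol
In series, the same 0.3350 mol of electrons flows through the second cell.
Al³⁺ + 3e⁻ → Al, so n(Al) = 0.3350 / 3 = 0.1117 mol
m(Al) = 0.1117 × 26.98 = 3.01 g

3.01 g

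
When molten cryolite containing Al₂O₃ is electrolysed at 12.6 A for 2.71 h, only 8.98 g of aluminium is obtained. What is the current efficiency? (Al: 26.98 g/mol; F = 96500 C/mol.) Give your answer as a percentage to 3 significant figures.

Q = 12.6 × 9756 = 1.229×10^5 C
n(e⁻) = 1.229×10^5 / 96500 = 1.274 mol
Al³⁺ + 3e⁻ → Al, so theoretical n(Al) = 0.4247 mol → 11.46 g
Efficiency = 8.98 / 11.46 = 0.7836 = 78.4%

78.4%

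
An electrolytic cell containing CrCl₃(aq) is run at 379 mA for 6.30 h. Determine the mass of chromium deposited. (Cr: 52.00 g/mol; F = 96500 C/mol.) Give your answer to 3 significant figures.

Q = 0.379 A × 22680 s = 8596 C
n(e⁻) = Q/F = 8596/96500 = 0.08908 mol
Cr³⁺ + 3e⁻ → Cr, so n(Cr) = 0.08908 / 3 = 0.02969 mol
m = 0.02969 × 52.00 = 1.54 g

1.54 g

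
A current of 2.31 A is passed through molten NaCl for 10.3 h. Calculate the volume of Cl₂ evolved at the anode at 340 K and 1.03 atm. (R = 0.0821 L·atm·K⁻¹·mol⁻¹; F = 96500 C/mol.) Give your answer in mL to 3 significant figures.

12000 mL

Charge passed = 2.31 × 37080 = 85650 C
Moles of electrons = 85650 / 96500 = 0.8876 mol
2Cl⁻ → Cl₂ + 2e⁻, so n(Cl₂) = 0.8876 / 2 = 0.4438 mol
V = nRT/P = 0.4438 × 0.0821 × 340 / 1.03 = 12.03 L
= 12000 mL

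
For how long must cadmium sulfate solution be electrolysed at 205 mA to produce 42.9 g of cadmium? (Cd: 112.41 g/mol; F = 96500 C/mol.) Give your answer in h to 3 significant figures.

n(Cd) = 42.9 / 112.41 = 0.3816 mol
Cd²⁺ + 2e⁻ → Cd, so n(e⁻) = 2 × 0.3816 = 0.7632 mol
Q = 0.7632 × 96500 = 73650 C
t = Q / I = 73650 / 0.205 = 3.593×10^5 s = 99.8 h

99.8 h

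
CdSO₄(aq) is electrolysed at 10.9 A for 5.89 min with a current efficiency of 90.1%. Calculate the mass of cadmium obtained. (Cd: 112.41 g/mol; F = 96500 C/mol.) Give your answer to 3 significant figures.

Q = 10.9 × 353.4 = 3852 C
n(e⁻) = 3852 / 96500 = 0.03992 mol
Cd²⁺ + 2e⁻ → Cd, so theoretical m(Cd) = 0.01996 × 112.41 = 2.244 g
Actual mass = 90.1% × 2.244 = 2.02 g

2.02 g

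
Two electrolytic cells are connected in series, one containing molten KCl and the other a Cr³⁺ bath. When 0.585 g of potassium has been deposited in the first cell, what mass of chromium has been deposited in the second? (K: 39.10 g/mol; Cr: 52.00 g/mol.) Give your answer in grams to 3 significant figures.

n(K) = 0.585 / 39.10 = 0.01496 mol
K⁺ + e⁻ → K, so n(e⁻) = 0.01496 mol
The cells are in series, so the same charge (and hence the same n(e⁻) = 0.01496 mol) passes through both.
Cr³⁺ + 3e⁻ → Cr, so n(Cr) = 0.01496 / 3 = 0.004987 mol
m(Cr) = 0.004987 × 52.00 = 0.259 g

0.259 g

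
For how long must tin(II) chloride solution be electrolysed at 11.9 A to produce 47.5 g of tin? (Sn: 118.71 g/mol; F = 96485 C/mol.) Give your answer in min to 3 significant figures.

108 min

n(Sn) = 47.5 / 118.71 = 0.4001 mol
Sn²⁺ + 2e⁻ → Sn, so n(e⁻) = 2 × 0.4001 = 0.8002 mol
Q = 0.8002 × 96485 = 77210 C
t = Q / I = 77210 / 11.9 = 6488 s = 108 min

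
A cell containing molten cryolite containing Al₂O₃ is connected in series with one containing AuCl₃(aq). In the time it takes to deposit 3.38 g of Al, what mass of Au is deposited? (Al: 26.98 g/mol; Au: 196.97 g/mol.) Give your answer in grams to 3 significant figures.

24.7 g

n(Al) = 3.38 / 26.98 = 0.1253 mol
Al³⁺ + 3e⁻ → Al, so n(e⁻) = 3 × 0.1253 = 0.3759 mol
Same current for the same time ⇒ same n(e⁻) = 0.3759 mol in both cells.
Au³⁺ + 3e⁻ → Au, so n(Au) = 0.3759 / 3 = 0.1253 mol
m(Au) = 0.1253 × 196.97 = 24.7 g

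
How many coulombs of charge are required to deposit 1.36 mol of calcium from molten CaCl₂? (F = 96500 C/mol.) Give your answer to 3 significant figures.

Ca²⁺ + 2e⁻ → Ca, so n(e⁻) = 2 × 1.36 = 2.720 mol
Q = 2.720 × 96500 = 2.625×10^5 C

2.62×10^5 C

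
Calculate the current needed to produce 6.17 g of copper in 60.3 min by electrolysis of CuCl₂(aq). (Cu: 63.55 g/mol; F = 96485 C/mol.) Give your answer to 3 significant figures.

5.18 A

n(Cu) = 6.17 / 63.55 = 0.09709 mol
Cu²⁺ + 2e⁻ → Cu, so n(e⁻) = 2 × 0.09709 = 0.1942 mol
Q = 0.1942 × 96485 = 18740 C
I = Q / t = 18740 / 3618 s = 5.18 A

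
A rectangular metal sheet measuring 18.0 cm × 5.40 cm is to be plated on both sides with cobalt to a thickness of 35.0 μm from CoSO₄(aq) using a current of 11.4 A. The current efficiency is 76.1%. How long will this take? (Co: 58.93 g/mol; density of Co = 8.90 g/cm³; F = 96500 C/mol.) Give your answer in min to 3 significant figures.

38.1 min

Plated area = 2 × 18.0 × 5.40 = 194.4 cm²
Volume = 194.4 × 35.0×10⁻⁴ cm = 0.6804 cm³
m(Co) = 0.6804 × 8.90 = 6.056 g
n(Co) = 6.056 / 58.93 = 0.1028 mol; n(e⁻) = 2 × 0.1028 = 0.2056 mol
Q = 0.2056 × 96500 / 0.761 = 26070 C
t = 26070 / 11.4 = 2287 s = 38.1 min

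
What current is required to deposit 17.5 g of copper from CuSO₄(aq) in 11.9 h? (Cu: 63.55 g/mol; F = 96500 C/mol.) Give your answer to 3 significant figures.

n(Cu) = 17.5 / 63.55 = 0.2754 mol
Cu²⁺ + 2e⁻ → Cu, so n(e⁻) = 2 × 0.2754 = 0.5508 mol
Q = 0.5508 × 96500 = 53150 C
I = Q / t = 53150 / 42840 s = 1.24 A

1.24 A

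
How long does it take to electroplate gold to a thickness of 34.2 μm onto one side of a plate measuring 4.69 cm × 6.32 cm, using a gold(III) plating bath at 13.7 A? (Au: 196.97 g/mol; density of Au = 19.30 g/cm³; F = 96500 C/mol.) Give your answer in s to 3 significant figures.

Plated area = 4.69 × 6.32 = 29.64 cm²
Volume = 29.64 × 34.2×10⁻⁴ cm = 0.1014 cm³
m(Au) = 0.1014 × 19.30 = 1.957 g
n(Au) = 1.957 / 196.97 = 0.009936 mol; n(e⁻) = 3 × 0.009936 = 0.02981 mol
Q = 0.02981 × 96500 = 2877 C
t = 2877 / 13.7 = 210.0 s

210 s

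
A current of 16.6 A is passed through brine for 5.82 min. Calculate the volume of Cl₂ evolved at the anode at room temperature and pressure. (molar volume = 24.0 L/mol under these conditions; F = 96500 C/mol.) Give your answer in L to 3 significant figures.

0.721 L

Q = It = 16.6 × 349.2 = 5797 C
n(e⁻) = 5797 / 96500 = 0.06007 mol
2Cl⁻ → Cl₂ + 2e⁻, so n(Cl₂) = 0.06007 / 2 = 0.03004 mol
V = 0.03004 × 24.0 = 0.7210 L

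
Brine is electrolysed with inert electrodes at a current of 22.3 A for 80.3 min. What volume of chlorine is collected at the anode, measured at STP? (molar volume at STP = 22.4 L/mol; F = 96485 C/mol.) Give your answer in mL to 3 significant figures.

Charge passed = 22.3 × 4818 = 1.074×10^5 C
n(e⁻) = Q/F = 1.074×10^5/96485 = 1.113 mol
2Cl⁻ → Cl₂ + 2e⁻, so n(Cl₂) = 1.113 / 2 = 0.5565 mol
V = 0.5565 × 22.4 = 12.47 L
= 12500 mL

12500 mL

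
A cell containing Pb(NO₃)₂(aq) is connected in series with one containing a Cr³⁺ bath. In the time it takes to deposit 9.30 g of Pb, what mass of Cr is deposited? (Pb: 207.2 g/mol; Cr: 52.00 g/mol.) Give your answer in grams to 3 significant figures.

n(Pb) = 9.30 / 207.2 = 0.04488 mol
Pb²⁺ + 2e⁻ → Pb, so n(e⁻) = 2 × 0.04488 = 0.08976 mol
Since the cells are in series, n(e⁻) in the Cr cell is also 0.08976 mol.
Cr³⁺ + 3e⁻ → Cr, so n(Cr) = 0.08976 / 3 = 0.02992 mol
m(Cr) = 0.02992 × 52.00 = 1.56 g

1.56 g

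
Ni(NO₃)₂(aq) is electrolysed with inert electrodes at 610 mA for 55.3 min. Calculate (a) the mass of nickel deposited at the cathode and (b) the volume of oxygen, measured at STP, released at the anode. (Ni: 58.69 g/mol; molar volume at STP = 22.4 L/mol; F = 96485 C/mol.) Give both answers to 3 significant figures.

0.616 g Ni; 0.117 L O₂

Q = 0.610 × 3318 = 2024 C; n(e⁻) = 2024 / 96485 = 0.02098 mol
Cathode: Ni²⁺ + 2e⁻ → Ni → n(Ni) = 0.02098/2 = 0.01049 mol → 0.616 g
Anode: 2H₂O → O₂ + 4H⁺ + 4e⁻ → n(O₂) = 0.02098/4 = 0.005245 mol → 0.117 L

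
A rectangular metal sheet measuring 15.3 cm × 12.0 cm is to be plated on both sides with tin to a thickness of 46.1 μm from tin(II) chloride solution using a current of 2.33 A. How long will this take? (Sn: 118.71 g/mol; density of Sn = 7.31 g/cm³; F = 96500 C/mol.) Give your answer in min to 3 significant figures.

Plated area = 2 × 15.3 × 12.0 = 367.2 cm²
Volume = 367.2 × 46.1×10⁻⁴ cm = 1.693 cm³
m(Sn) = 1.693 × 7.31 = 12.38 g
n(Sn) = 12.38 / 118.71 = 0.1043 mol; n(e⁻) = 2 × 0.1043 = 0.2086 mol
Q = 0.2086 × 96500 = 20130 C
t = 20130 / 2.33 = 8639 s = 144 min

144 min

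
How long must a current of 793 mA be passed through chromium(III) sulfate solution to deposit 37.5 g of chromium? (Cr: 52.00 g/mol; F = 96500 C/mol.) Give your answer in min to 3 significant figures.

4390 min

n(Cr) = 37.5 / 52.00 = 0.7212 mol
Cr³⁺ + 3e⁻ → Cr, so n(e⁻) = 3 × 0.7212 = 2.164 mol
Q = 2.164 × 96500 = 2.088×10^5 C
t = Q / I = 2.088×10^5 / 0.793 = 2.633×10^5 s = 4390 min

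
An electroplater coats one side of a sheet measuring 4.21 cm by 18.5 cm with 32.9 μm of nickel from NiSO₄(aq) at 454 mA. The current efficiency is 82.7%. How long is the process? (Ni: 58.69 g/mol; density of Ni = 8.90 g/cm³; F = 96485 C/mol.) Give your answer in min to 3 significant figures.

Plated area = 4.21 × 18.5 = 77.89 cm²
Volume = 77.89 × 32.9×10⁻⁴ cm = 0.2563 cm³
m(Ni) = 0.2563 × 8.90 = 2.281 g
n(Ni) = 2.281 / 58.69 = 0.03887 mol; n(e⁻) = 2 × 0.03887 = 0.07774 mol
Q = 0.07774 × 96485 / 0.827 = 9070 C
t = 9070 / 0.454 = 19980 s = 333 min

333 min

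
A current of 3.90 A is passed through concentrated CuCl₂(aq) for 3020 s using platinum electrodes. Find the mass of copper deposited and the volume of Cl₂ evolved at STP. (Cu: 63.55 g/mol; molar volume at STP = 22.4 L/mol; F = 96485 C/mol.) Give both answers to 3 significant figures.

Q = 3.90 × 3020 = 11780 C; n(e⁻) = 11780 / 96485 = 0.1221 mol
Cathode: Cu²⁺ + 2e⁻ → Cu → n(Cu) = 0.1221/2 = 0.06105 mol → 3.88 g
Anode: 2Cl⁻ → Cl₂ + 2e⁻ → n(Cl₂) = 0.1221/2 = 0.06105 mol → 1.37 L

3.88 g Cu; 1.37 L Cl₂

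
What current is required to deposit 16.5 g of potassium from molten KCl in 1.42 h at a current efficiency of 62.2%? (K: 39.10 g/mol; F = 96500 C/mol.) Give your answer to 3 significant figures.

n(K) = 16.5 / 39.10 = 0.4220 mol
K⁺ + e⁻ → K, so n(e⁻) = 0.4220 mol
Q = 0.4220 × 96500 / 0.622 = 65470 C
I = Q / t = 65470 / 5112 s = 12.8 A

12.8 A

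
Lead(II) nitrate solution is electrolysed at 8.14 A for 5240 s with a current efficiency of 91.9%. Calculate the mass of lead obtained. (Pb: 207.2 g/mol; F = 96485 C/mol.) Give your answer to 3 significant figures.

Q = 8.14 × 5240 = 42650 C
n(e⁻) = 42650 / 96485 = 0.4420 mol
Pb²⁺ + 2e⁻ → Pb, so theoretical m(Pb) = 0.2210 × 207.2 = 45.79 g
Actual mass = 91.9% × 45.79 = 42.1 g

42.1 g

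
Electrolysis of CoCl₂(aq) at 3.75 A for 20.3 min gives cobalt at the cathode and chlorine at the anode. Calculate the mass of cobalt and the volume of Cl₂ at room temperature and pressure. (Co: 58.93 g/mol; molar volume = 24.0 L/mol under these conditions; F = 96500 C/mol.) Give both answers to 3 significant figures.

Q = 3.75 × 1218 = 4568 C; n(e⁻) = 4568 / 96500 = 0.04734 mol
Cathode: Co²⁺ + 2e⁻ → Co → n(Co) = 0.04734/2 = 0.02367 mol → 1.39 g
Anode: 2Cl⁻ → Cl₂ + 2e⁻ → n(Cl₂) = 0.04734/2 = 0.02367 mol → 0.568 L

1.39 g Co; 0.568 L Cl₂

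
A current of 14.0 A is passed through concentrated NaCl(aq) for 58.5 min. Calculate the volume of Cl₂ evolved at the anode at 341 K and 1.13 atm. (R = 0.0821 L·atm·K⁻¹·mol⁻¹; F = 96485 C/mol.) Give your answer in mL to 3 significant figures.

Q = It = 14.0 × 3510 = 49140 C
Moles of electrons = 49140 / 96485 = 0.5093 mol
2Cl⁻ → Cl₂ + 2e⁻, so n(Cl₂) = 0.5093 / 2 = 0.2547 mol
V = nRT/P = 0.2547 × 0.0821 × 341 / 1.13 = 6.310 L
= 6310 mL

6310 mL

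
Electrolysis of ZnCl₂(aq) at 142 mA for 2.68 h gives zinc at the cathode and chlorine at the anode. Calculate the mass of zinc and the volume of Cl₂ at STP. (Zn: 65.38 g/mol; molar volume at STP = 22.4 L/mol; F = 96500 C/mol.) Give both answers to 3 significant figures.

0.464 g Zn; 0.159 L Cl₂

Q = 0.142 × 9648 = 1370 C; n(e⁻) = 1370 / 96500 = 0.01420 mol
Cathode: Zn²⁺ + 2e⁻ → Zn → n(Zn) = 0.01420/2 = 0.007100 mol → 0.464 g
Anode: 2Cl⁻ → Cl₂ + 2e⁻ → n(Cl₂) = 0.01420/2 = 0.007100 mol → 0.159 L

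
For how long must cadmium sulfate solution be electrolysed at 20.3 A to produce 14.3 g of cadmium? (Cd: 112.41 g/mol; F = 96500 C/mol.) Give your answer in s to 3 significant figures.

1210 s

n(Cd) = 14.3 / 112.41 = 0.1272 mol
Cd²⁺ + 2e⁻ → Cd, so n(e⁻) = 2 × 0.1272 = 0.2544 mol
Q = 0.2544 × 96500 = 24550 C
t = Q / I = 24550 / 20.3 = 1209 s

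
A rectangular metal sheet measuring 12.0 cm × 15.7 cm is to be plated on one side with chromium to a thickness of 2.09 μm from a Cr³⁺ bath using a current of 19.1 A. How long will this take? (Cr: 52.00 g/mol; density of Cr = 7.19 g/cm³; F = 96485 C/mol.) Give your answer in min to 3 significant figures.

1.38 min

Plated area = 12.0 × 15.7 = 188.4 cm²
Volume = 188.4 × 2.09×10⁻⁴ cm = 0.03938 cm³
m(Cr) = 0.03938 × 7.19 = 0.2831 g
n(Cr) = 0.2831 / 52.00 = 0.005444 mol; n(e⁻) = 3 × 0.005444 = 0.01633 mol
Q = 0.01633 × 96485 = 1576 C
t = 1576 / 19.1 = 82.51 s = 1.38 min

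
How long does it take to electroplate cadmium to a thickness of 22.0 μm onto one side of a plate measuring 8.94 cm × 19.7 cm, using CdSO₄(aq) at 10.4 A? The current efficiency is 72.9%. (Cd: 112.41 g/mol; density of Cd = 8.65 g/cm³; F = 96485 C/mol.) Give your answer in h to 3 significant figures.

0.211 h

Plated area = 8.94 × 19.7 = 176.1 cm²
Volume = 176.1 × 22.0×10⁻⁴ cm = 0.3874 cm³
m(Cd) = 0.3874 × 8.65 = 3.351 g
n(Cd) = 3.351 / 112.41 = 0.02981 mol; n(e⁻) = 2 × 0.02981 = 0.05962 mol
Q = 0.05962 × 96485 / 0.729 = 7891 C
t = 7891 / 10.4 = 758.8 s = 0.211 h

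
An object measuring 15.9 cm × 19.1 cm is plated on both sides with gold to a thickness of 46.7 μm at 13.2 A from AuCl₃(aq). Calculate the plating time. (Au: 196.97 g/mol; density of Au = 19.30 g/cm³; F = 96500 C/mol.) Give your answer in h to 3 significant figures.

1.69 h

Plated area = 2 × 15.9 × 19.1 = 607.4 cm²
Volume = 607.4 × 46.7×10⁻⁴ cm = 2.837 cm³
m(Au) = 2.837 × 19.30 = 54.75 g
n(Au) = 54.75 / 196.97 = 0.2780 mol; n(e⁻) = 3 × 0.2780 = 0.8340 mol
Q = 0.8340 × 96500 = 80480 C
t = 80480 / 13.2 = 6097 s = 1.69 h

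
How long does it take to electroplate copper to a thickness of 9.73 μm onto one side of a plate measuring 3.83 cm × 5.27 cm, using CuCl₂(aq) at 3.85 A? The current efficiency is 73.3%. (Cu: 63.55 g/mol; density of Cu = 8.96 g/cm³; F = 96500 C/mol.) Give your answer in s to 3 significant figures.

189 s

Plated area = 3.83 × 5.27 = 20.18 cm²
Volume = 20.18 × 9.73×10⁻⁴ cm = 0.01964 cm³
m(Cu) = 0.01964 × 8.96 = 0.1760 g
n(Cu) = 0.1760 / 63.55 = 0.002769 mol; n(e⁻) = 2 × 0.002769 = 0.005538 mol
Q = 0.005538 × 96500 / 0.733 = 729.1 C
t = 729.1 / 3.85 = 189.4 s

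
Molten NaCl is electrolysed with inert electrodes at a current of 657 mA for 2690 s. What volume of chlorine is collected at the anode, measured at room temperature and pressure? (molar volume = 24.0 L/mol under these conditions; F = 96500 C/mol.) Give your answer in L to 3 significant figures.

0.220 L

Q = It = 0.657 × 2690 = 1767 C
n(e⁻) = Q/F = 1767/96500 = 0.01831 mol
2Cl⁻ → Cl₂ + 2e⁻, so n(Cl₂) = 0.01831 / 2 = 0.009155 mol
V = 0.009155 × 24.0 = 0.2197 L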